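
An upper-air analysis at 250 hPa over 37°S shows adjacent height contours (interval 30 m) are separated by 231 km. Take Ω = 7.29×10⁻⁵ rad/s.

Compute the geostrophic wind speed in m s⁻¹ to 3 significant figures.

14.5 m s⁻¹

Coriolis parameter at 37°S:
f = 2Ω sin φ = 2 × 7.29×10⁻⁵ × sin 37° = 8.77×10⁻⁵ s⁻¹
Height gradient: |∂Z/∂n| = 30 m / 231000 m = 1.30×10⁻⁴
On a pressure surface, geostrophic balance gives V_g = (g/f)|∂Z/∂n|:
V_g = 9.81 × 1.30×10⁻⁴ / 8.77×10⁻⁵ = 14.5 m/s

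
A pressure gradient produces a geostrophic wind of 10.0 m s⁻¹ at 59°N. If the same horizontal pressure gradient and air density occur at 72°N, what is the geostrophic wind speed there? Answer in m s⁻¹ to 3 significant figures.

9.01 m s⁻¹

With the same pressure gradient and density, V_g ∝ 1/f ∝ 1/sin φ.
V₂ = V₁ · sin φ₁ / sin φ₂ = 10.0 × sin 59° / sin 72°
V₂ = 10.0 × 0.8572/0.9511 = 9.01 m s⁻¹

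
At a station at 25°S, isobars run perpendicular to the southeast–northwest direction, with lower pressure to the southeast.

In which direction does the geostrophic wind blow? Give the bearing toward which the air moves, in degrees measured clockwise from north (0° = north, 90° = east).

045°

The pressure-gradient force points toward the southeast (bearing 135°).
Geostrophic balance: in the Southern Hemisphere the Coriolis force deflects motion to the left, so the geostrophic wind blows 90° to the left of the pressure-gradient force (low pressure on the right).
Rotating 135° by 90° counterclockwise gives 045° — the wind blows toward the northeast.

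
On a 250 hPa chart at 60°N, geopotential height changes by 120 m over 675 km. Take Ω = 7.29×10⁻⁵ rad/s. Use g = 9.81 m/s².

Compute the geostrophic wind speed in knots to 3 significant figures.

26.8 knots

Coriolis parameter at 60°N:
f = 2Ω sin φ = 2 × 7.29×10⁻⁵ × sin 60° = 1.26×10⁻⁴ s⁻¹
Height gradient: |∂Z/∂n| = 120 m / 675000 m = 1.78×10⁻⁴
On a pressure surface, geostrophic balance gives V_g = (g/f)|∂Z/∂n|:
V_g = 9.81 × 1.78×10⁻⁴ / 1.26×10⁻⁴ = 13.8 m/s
Converting: 13.8 m/s × 1.944 = 26.8 knots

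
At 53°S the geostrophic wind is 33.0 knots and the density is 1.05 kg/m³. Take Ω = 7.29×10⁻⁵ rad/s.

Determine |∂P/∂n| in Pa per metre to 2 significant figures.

Coriolis parameter at 53°S:
f = 2Ω sin φ = 2 × 7.29×10⁻⁵ × sin 53° = 1.16×10⁻⁴ s⁻¹
Wind speed in SI: 33.0 knots = 17.0 m/s
Geostrophic balance rearranged: |∂P/∂n| = f ρ V_g
|∂P/∂n| = 1.16×10⁻⁴ × 1.05 × 17.0 = 2.08×10⁻³ Pa/m

2.1×10⁻³ Pa/m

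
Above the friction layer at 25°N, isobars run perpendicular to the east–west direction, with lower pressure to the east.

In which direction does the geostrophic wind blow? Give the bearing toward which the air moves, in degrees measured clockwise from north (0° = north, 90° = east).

180°

The pressure-gradient force points toward the east (bearing 090°).
Geostrophic balance: in the Northern Hemisphere the Coriolis force deflects motion to the right, so the geostrophic wind blows 90° to the right of the pressure-gradient force (low pressure on the left).
Rotating 090° by 90° clockwise gives 180° — the wind blows toward the south.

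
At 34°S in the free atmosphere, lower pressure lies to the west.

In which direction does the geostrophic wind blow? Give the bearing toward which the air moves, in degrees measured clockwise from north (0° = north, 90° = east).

The pressure-gradient force points toward the west (bearing 270°).
Geostrophic balance: in the Southern Hemisphere the Coriolis force deflects motion to the left, so the geostrophic wind blows 90° to the left of the pressure-gradient force (low pressure on the right).
Rotating 270° by 90° counterclockwise gives 180° — the wind blows toward the south.

180°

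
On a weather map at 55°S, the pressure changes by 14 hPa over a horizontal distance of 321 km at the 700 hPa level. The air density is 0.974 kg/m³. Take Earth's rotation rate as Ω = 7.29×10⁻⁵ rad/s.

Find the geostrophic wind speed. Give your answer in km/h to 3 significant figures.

135 km/h

Coriolis parameter at 55°S:
f = 2Ω sin φ = 2 × 7.29×10⁻⁵ × sin 55° = 1.19×10⁻⁴ s⁻¹
Pressure gradient: |∂P/∂n| = 1400 Pa / 321000 m = 4.36×10⁻³ Pa/m
Geostrophic balance (pressure-gradient force = Coriolis force):
V_g = (1/(fρ)) |∂P/∂n| = 4.36×10⁻³ / (1.19×10⁻⁴ × 0.974) = 37.5 m/s
Converting: 37.5 m/s × 3.6 = 135 km/h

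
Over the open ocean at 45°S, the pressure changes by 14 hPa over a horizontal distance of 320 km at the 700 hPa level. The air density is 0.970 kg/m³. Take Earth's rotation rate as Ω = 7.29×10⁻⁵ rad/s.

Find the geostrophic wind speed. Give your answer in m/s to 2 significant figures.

44 m/s

Coriolis parameter at 45°S:
f = 2Ω sin φ = 2 × 7.29×10⁻⁵ × sin 45° = 1.03×10⁻⁴ s⁻¹
Pressure gradient: |∂P/∂n| = 1400 Pa / 320000 m = 4.38×10⁻³ Pa/m
Geostrophic balance (pressure-gradient force = Coriolis force):
V_g = (1/(fρ)) |∂P/∂n| = 4.38×10⁻³ / (1.03×10⁻⁴ × 0.970) = 43.7 m/s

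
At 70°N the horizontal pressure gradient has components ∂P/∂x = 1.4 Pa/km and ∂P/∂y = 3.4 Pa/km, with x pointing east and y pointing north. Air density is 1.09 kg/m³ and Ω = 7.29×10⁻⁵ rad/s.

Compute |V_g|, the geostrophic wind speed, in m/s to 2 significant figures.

25 m/s

Coriolis parameter at 70°N:
f = 2Ω sin φ = 2 × 7.29×10⁻⁵ × sin 70° = 1.37×10⁻⁴ s⁻¹
Component geostrophic relations (x east, y north):
u_g = −(1/(fρ)) ∂P/∂y,  v_g = (1/(fρ)) ∂P/∂x
u_g = −(3.4×10⁻³)/(1.37×10⁻⁴ × 1.09) = −22.8 m/s;  v_g = (1.4×10⁻³)/(1.37×10⁻⁴ × 1.09) = 9.37 m/s
|V_g| = √(u_g² + v_g²) = 24.6 m/s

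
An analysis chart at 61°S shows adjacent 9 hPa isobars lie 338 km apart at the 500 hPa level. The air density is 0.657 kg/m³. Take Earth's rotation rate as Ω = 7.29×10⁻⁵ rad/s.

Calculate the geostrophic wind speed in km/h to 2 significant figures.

Coriolis parameter at 61°S:
f = 2Ω sin φ = 2 × 7.29×10⁻⁵ × sin 61° = 1.28×10⁻⁴ s⁻¹
Pressure gradient: |∂P/∂n| = 900 Pa / 338000 m = 2.66×10⁻³ Pa/m
Geostrophic balance (pressure-gradient force = Coriolis force):
V_g = (1/(fρ)) |∂P/∂n| = 2.66×10⁻³ / (1.28×10⁻⁴ × 0.657) = 31.8 m/s
Converting: 31.8 m/s × 3.6 = 110 km/h

110 km/h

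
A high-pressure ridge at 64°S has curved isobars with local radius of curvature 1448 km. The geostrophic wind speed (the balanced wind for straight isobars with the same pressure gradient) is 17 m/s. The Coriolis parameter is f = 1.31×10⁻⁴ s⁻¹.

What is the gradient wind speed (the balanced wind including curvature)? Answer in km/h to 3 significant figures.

68.0 km/h

Around a high, pressure-gradient force acts outward with centrifugal, so Coriolis balances both:
fV = (1/ρ)|∂P/∂n| + V²/R  →  V² − fR·V + fR·V_g = 0
With fR = 1.31×10⁻⁴ × 1448×10³ m = 190 m/s:
V = [fR − √((fR)² − 4 fR V_g)]/2 = [190 − √(190² − 4×190×17)]/2 = 18.9 m/s
Supergeostrophic (V > V_g = 17 m/s), as expected around a high.
Converting: 18.9 m/s × 3.6 = 68.0 km/h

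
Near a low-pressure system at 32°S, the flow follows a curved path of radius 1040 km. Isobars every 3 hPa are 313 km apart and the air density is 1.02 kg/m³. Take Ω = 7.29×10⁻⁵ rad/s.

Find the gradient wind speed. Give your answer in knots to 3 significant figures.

Coriolis parameter at 32°S:
f = 2Ω sin φ = 2 × 7.29×10⁻⁵ × sin 32° = 7.73×10⁻⁵ s⁻¹
Pressure gradient: |∂P/∂n| = 300 Pa / 313000 m = 9.58×10⁻⁴ Pa/m
Geostrophic speed: V_g = |∂P/∂n|/(fρ) = 9.58×10⁻⁴/(7.73×10⁻⁵ × 1.02) = 12.2 m/s
Around a low, centrifugal force acts outward with Coriolis, so pressure-gradient force balances both:
(1/ρ)|∂P/∂n| = fV + V²/R  →  V² + fR·V − fR·V_g = 0
With fR = 7.73×10⁻⁵ × 1040×10³ m = 80.4 m/s:
V = [−fR + √((fR)² + 4 fR V_g)]/2 = [−80.4 + √(80.4² + 4×80.4×12.2)]/2 = 10.7 m/s
Subgeostrophic (V < V_g = 12.2 m/s), as expected around a low.
Converting: 10.7 m/s × 1.944 = 20.9 knots

20.9 knots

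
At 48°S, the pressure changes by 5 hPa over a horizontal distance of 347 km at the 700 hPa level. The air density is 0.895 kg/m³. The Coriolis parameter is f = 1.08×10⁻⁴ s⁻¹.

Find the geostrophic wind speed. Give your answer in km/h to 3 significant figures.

53.7 km/h

Pressure gradient: |∂P/∂n| = 500 Pa / 347000 m = 1.44×10⁻³ Pa/m
Geostrophic balance (pressure-gradient force = Coriolis force):
V_g = (1/(fρ)) |∂P/∂n| = 1.44×10⁻³ / (1.08×10⁻⁴ × 0.895) = 14.9 m/s
Converting: 14.9 m/s × 3.6 = 53.7 km/h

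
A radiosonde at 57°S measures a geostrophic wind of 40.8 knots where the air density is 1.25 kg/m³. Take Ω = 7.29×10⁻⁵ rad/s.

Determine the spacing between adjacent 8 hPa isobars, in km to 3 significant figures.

249 km

Coriolis parameter at 57°S:
f = 2Ω sin φ = 2 × 7.29×10⁻⁵ × sin 57° = 1.22×10⁻⁴ s⁻¹
Wind speed in SI: 40.8 knots = 21.0 m/s
Geostrophic balance rearranged: |∂P/∂n| = f ρ V_g
|∂P/∂n| = 1.22×10⁻⁴ × 1.25 × 21.0 = 3.21×10⁻³ Pa/m
Isobar spacing: Δn = ΔP/|∂P/∂n| = 800 Pa / 3.21×10⁻³ Pa/m = 249363 m ≈ 249 km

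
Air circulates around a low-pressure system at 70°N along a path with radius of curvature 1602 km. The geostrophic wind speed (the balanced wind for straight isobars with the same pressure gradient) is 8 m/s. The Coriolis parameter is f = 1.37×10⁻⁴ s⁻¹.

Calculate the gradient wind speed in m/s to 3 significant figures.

Around a low, centrifugal force acts outward with Coriolis, so pressure-gradient force balances both:
(1/ρ)|∂P/∂n| = fV + V²/R  →  V² + fR·V − fR·V_g = 0
With fR = 1.37×10⁻⁴ × 1602×10³ m = 219 m/s:
V = [−fR + √((fR)² + 4 fR V_g)]/2 = [−219 + √(219² + 4×219×8)]/2 = 7.73 m/s
Subgeostrophic (V < V_g = 8 m/s), as expected around a low.

7.73 m/s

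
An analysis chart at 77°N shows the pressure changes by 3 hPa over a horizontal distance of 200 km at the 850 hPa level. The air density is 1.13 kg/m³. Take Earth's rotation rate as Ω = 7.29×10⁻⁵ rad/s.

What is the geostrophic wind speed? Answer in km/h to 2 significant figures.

Coriolis parameter at 77°N:
f = 2Ω sin φ = 2 × 7.29×10⁻⁵ × sin 77° = 1.42×10⁻⁴ s⁻¹
Pressure gradient: |∂P/∂n| = 300 Pa / 200000 m = 1.50×10⁻³ Pa/m
Geostrophic balance (pressure-gradient force = Coriolis force):
V_g = (1/(fρ)) |∂P/∂n| = 1.50×10⁻³ / (1.42×10⁻⁴ × 1.13) = 9.34 m/s
Converting: 9.34 m/s × 3.6 = 34 km/h

34 km/h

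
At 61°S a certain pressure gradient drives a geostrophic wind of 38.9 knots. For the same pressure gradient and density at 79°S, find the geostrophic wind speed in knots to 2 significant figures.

35 knots

With the same pressure gradient and density, V_g ∝ 1/f ∝ 1/sin φ.
V₂ = V₁ · sin φ₁ / sin φ₂ = 38.9 × sin 61° / sin 79°
V₂ = 38.9 × 0.8746/0.9816 = 35 knots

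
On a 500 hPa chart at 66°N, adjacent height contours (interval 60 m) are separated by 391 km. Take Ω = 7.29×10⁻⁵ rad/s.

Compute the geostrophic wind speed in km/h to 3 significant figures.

40.7 km/h

Coriolis parameter at 66°N:
f = 2Ω sin φ = 2 × 7.29×10⁻⁵ × sin 66° = 1.33×10⁻⁴ s⁻¹
Height gradient: |∂Z/∂n| = 60 m / 391000 m = 1.53×10⁻⁴
On a pressure surface, geostrophic balance gives V_g = (g/f)|∂Z/∂n|:
V_g = 9.81 × 1.53×10⁻⁴ / 1.33×10⁻⁴ = 11.3 m/s
Converting: 11.3 m/s × 3.6 = 40.7 km/h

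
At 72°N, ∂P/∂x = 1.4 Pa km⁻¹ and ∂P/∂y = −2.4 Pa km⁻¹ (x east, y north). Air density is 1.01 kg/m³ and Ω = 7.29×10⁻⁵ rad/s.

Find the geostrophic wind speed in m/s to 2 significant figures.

20 m/s

Coriolis parameter at 72°N:
f = 2Ω sin φ = 2 × 7.29×10⁻⁵ × sin 72° = 1.39×10⁻⁴ s⁻¹
Component geostrophic relations (x east, y north):
u_g = −(1/(fρ)) ∂P/∂y,  v_g = (1/(fρ)) ∂P/∂x
u_g = −(−2.4×10⁻³)/(1.39×10⁻⁴ × 1.01) = 17.1 m/s;  v_g = (1.4×10⁻³)/(1.39×10⁻⁴ × 1.01) = 10.00 m/s
|V_g| = √(u_g² + v_g²) = 19.8 m/s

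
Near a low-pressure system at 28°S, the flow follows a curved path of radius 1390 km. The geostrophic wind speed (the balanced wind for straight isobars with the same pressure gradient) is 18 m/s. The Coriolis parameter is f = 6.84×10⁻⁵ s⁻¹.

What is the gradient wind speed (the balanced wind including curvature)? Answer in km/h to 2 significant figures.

Around a low, centrifugal force acts outward with Coriolis, so pressure-gradient force balances both:
(1/ρ)|∂P/∂n| = fV + V²/R  →  V² + fR·V − fR·V_g = 0
With fR = 6.84×10⁻⁵ × 1390×10³ m = 95.1 m/s:
V = [−fR + √((fR)² + 4 fR V_g)]/2 = [−95.1 + √(95.1² + 4×95.1×18)]/2 = 15.5 m/s
Subgeostrophic (V < V_g = 18 m/s), as expected around a low.
Converting: 15.5 m/s × 3.6 = 56 km/h

56 km/h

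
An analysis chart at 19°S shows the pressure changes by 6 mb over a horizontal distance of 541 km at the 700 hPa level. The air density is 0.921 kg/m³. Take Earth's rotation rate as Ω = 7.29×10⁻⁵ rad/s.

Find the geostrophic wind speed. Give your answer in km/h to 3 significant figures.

91.3 km/h

Coriolis parameter at 19°S:
f = 2Ω sin φ = 2 × 7.29×10⁻⁵ × sin 19° = 4.75×10⁻⁵ s⁻¹
Pressure gradient: |∂P/∂n| = 600 Pa / 541000 m = 1.11×10⁻³ Pa/m
Geostrophic balance (pressure-gradient force = Coriolis force):
V_g = (1/(fρ)) |∂P/∂n| = 1.11×10⁻³ / (4.75×10⁻⁵ × 0.921) = 25.4 m/s
Converting: 25.4 m/s × 3.6 = 91.3 km/h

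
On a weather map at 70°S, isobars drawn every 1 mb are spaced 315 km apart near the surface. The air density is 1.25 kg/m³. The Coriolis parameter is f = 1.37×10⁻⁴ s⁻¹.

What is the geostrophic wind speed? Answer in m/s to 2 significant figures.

Pressure gradient: |∂P/∂n| = 100 Pa / 315000 m = 3.17×10⁻⁴ Pa/m
Geostrophic balance (pressure-gradient force = Coriolis force):
V_g = (1/(fρ)) |∂P/∂n| = 3.17×10⁻⁴ / (1.37×10⁻⁴ × 1.25) = 1.85 m/s

1.9 m/s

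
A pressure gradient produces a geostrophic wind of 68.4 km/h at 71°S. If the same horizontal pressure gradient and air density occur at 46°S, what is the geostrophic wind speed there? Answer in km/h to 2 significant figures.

With the same pressure gradient and density, V_g ∝ 1/f ∝ 1/sin φ.
V₂ = V₁ · sin φ₁ / sin φ₂ = 68.4 × sin 71° / sin 46°
V₂ = 68.4 × 0.9455/0.7193 = 90 km/h

90 km/h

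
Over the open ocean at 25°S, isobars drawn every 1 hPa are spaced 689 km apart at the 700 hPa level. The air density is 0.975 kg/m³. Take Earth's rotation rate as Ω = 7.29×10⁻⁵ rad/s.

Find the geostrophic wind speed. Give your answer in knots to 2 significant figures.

4.7 knots

Coriolis parameter at 25°S:
f = 2Ω sin φ = 2 × 7.29×10⁻⁵ × sin 25° = 6.16×10⁻⁵ s⁻¹
Pressure gradient: |∂P/∂n| = 100 Pa / 689000 m = 1.45×10⁻⁴ Pa/m
Geostrophic balance (pressure-gradient force = Coriolis force):
V_g = (1/(fρ)) |∂P/∂n| = 1.45×10⁻⁴ / (6.16×10⁻⁵ × 0.975) = 2.42 m/s
Converting: 2.42 m/s × 1.944 = 4.7 knots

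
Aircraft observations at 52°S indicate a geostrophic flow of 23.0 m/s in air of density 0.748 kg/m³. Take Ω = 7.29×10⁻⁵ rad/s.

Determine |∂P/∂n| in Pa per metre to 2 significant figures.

Coriolis parameter at 52°S:
f = 2Ω sin φ = 2 × 7.29×10⁻⁵ × sin 52° = 1.15×10⁻⁴ s⁻¹
Geostrophic balance rearranged: |∂P/∂n| = f ρ V_g
|∂P/∂n| = 1.15×10⁻⁴ × 0.748 × 23.0 = 1.98×10⁻³ Pa/m

2.0×10⁻³ Pa/m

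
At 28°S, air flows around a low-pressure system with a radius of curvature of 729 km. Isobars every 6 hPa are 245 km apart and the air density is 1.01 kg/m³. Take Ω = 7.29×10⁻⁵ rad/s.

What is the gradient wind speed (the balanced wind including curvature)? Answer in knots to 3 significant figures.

Coriolis parameter at 28°S:
f = 2Ω sin φ = 2 × 7.29×10⁻⁵ × sin 28° = 6.84×10⁻⁵ s⁻¹
Pressure gradient: |∂P/∂n| = 600 Pa / 245000 m = 2.45×10⁻³ Pa/m
Geostrophic speed: V_g = |∂P/∂n|/(fρ) = 2.45×10⁻³/(6.84×10⁻⁵ × 1.01) = 35.4 m/s
Around a low, centrifugal force acts outward with Coriolis, so pressure-gradient force balances both:
(1/ρ)|∂P/∂n| = fV + V²/R  →  V² + fR·V − fR·V_g = 0
With fR = 6.84×10⁻⁵ × 729×10³ m = 49.9 m/s:
V = [−fR + √((fR)² + 4 fR V_g)]/2 = [−49.9 + √(49.9² + 4×49.9×35.4)]/2 = 23.9 m/s
Subgeostrophic (V < V_g = 35.4 m/s), as expected around a low.
Converting: 23.9 m/s × 1.944 = 46.5 knots

46.5 knots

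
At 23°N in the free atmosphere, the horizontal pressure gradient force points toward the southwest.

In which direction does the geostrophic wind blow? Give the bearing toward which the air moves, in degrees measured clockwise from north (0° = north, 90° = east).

315°

The pressure-gradient force points toward the southwest (bearing 225°).
Geostrophic balance: in the Northern Hemisphere the Coriolis force deflects motion to the right, so the geostrophic wind blows 90° to the right of the pressure-gradient force (low pressure on the left).
Rotating 225° by 90° clockwise gives 315° — the wind blows toward the northwest.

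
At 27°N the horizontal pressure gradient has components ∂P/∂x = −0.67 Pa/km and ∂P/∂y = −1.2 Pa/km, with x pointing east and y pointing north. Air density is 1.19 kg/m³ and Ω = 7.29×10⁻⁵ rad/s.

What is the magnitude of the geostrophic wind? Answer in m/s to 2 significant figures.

Coriolis parameter at 27°N:
f = 2Ω sin φ = 2 × 7.29×10⁻⁵ × sin 27° = 6.62×10⁻⁵ s⁻¹
Component geostrophic relations (x east, y north):
u_g = −(1/(fρ)) ∂P/∂y,  v_g = (1/(fρ)) ∂P/∂x
u_g = −(−1.2×10⁻³)/(6.62×10⁻⁵ × 1.19) = 15.2 m/s;  v_g = (−0.67×10⁻³)/(6.62×10⁻⁵ × 1.19) = −8.51 m/s
|V_g| = √(u_g² + v_g²) = 17.4 m/s

17 m/s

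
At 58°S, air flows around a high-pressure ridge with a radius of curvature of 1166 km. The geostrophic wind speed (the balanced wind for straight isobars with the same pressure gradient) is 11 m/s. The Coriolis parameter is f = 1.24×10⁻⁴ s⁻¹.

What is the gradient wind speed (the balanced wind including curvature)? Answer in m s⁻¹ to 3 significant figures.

12.0 m s⁻¹

Around a high, pressure-gradient force acts outward with centrifugal, so Coriolis balances both:
fV = (1/ρ)|∂P/∂n| + V²/R  →  V² − fR·V + fR·V_g = 0
With fR = 1.24×10⁻⁴ × 1166×10³ m = 145 m/s:
V = [fR − √((fR)² − 4 fR V_g)]/2 = [145 − √(145² − 4×145×11)]/2 = 12 m/s
Supergeostrophic (V > V_g = 11 m/s), as expected around a high.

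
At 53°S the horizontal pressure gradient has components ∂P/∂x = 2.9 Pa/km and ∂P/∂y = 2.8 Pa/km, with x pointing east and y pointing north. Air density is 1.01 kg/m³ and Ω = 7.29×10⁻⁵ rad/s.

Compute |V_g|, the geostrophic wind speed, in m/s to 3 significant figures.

34.3 m/s

Coriolis parameter at 53°S:
f = 2Ω sin φ = 2 × 7.29×10⁻⁵ × sin 53° = 1.16×10⁻⁴ s⁻¹
In the Southern Hemisphere f is negative: f = −1.16×10⁻⁴ s⁻¹.
Component geostrophic relations (x east, y north):
u_g = −(1/(fρ)) ∂P/∂y,  v_g = (1/(fρ)) ∂P/∂x
u_g = −(2.8×10⁻³)/(−1.16×10⁻⁴ × 1.01) = 23.8 m/s;  v_g = (2.9×10⁻³)/(−1.16×10⁻⁴ × 1.01) = −24.7 m/s
|V_g| = √(u_g² + v_g²) = 34.3 m/s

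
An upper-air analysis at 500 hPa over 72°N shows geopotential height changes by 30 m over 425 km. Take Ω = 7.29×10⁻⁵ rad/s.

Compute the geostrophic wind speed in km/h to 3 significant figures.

Coriolis parameter at 72°N:
f = 2Ω sin φ = 2 × 7.29×10⁻⁵ × sin 72° = 1.39×10⁻⁴ s⁻¹
Height gradient: |∂Z/∂n| = 30 m / 425000 m = 7.06×10⁻⁵
On a pressure surface, geostrophic balance gives V_g = (g/f)|∂Z/∂n|:
V_g = 9.81 × 7.06×10⁻⁵ / 1.39×10⁻⁴ = 4.99 m/s
Converting: 4.99 m/s × 3.6 = 18.0 km/h

18.0 km/h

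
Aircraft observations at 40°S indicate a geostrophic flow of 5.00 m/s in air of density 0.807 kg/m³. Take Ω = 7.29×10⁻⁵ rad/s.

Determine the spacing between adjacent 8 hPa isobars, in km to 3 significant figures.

Coriolis parameter at 40°S:
f = 2Ω sin φ = 2 × 7.29×10⁻⁵ × sin 40° = 9.37×10⁻⁵ s⁻¹
Geostrophic balance rearranged: |∂P/∂n| = f ρ V_g
|∂P/∂n| = 9.37×10⁻⁵ × 0.807 × 5.00 = 3.78×10⁻⁴ Pa/m
Isobar spacing: Δn = ΔP/|∂P/∂n| = 800 Pa / 3.78×10⁻⁴ Pa/m = 2115541 m ≈ 2120 km

2120 km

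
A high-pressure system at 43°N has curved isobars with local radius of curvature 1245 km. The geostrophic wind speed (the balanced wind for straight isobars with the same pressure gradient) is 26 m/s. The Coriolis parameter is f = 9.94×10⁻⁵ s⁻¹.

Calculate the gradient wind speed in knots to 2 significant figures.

72 knots

Around a high, pressure-gradient force acts outward with centrifugal, so Coriolis balances both:
fV = (1/ρ)|∂P/∂n| + V²/R  →  V² − fR·V + fR·V_g = 0
With fR = 9.94×10⁻⁵ × 1245×10³ m = 124 m/s:
V = [fR − √((fR)² − 4 fR V_g)]/2 = [124 − √(124² − 4×124×26)]/2 = 37.2 m/s
Supergeostrophic (V > V_g = 26 m/s), as expected around a high.
Converting: 37.2 m/s × 1.944 = 72 knots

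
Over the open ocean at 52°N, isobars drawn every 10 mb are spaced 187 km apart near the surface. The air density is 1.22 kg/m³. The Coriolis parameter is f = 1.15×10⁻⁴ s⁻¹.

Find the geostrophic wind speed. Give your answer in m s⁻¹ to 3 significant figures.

38.1 m s⁻¹

Pressure gradient: |∂P/∂n| = 1000 Pa / 187000 m = 5.35×10⁻³ Pa/m
Geostrophic balance (pressure-gradient force = Coriolis force):
V_g = (1/(fρ)) |∂P/∂n| = 5.35×10⁻³ / (1.15×10⁻⁴ × 1.22) = 38.1 m/s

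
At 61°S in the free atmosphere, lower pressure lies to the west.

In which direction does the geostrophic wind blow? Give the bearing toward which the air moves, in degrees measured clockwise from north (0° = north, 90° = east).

180°

The pressure-gradient force points toward the west (bearing 270°).
Geostrophic balance: in the Southern Hemisphere the Coriolis force deflects motion to the left, so the geostrophic wind blows 90° to the left of the pressure-gradient force (low pressure on the right).
Rotating 270° by 90° counterclockwise gives 180° — the wind blows toward the south.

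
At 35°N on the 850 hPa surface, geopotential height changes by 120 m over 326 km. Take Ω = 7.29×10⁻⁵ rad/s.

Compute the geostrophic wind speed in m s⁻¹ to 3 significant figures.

Coriolis parameter at 35°N:
f = 2Ω sin φ = 2 × 7.29×10⁻⁵ × sin 35° = 8.36×10⁻⁵ s⁻¹
Height gradient: |∂Z/∂n| = 120 m / 326000 m = 3.68×10⁻⁴
On a pressure surface, geostrophic balance gives V_g = (g/f)|∂Z/∂n|:
V_g = 9.81 × 3.68×10⁻⁴ / 8.36×10⁻⁵ = 43.2 m/s

43.2 m s⁻¹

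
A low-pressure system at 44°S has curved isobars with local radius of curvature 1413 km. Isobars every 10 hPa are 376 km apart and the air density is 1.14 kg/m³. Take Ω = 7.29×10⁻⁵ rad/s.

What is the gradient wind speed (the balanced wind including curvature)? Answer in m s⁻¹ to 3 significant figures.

20.2 m s⁻¹

Coriolis parameter at 44°S:
f = 2Ω sin φ = 2 × 7.29×10⁻⁵ × sin 44° = 1.01×10⁻⁴ s⁻¹
Pressure gradient: |∂P/∂n| = 1000 Pa / 376000 m = 2.66×10⁻³ Pa/m
Geostrophic speed: V_g = |∂P/∂n|/(fρ) = 2.66×10⁻³/(1.01×10⁻⁴ × 1.14) = 23.0 m/s
Around a low, centrifugal force acts outward with Coriolis, so pressure-gradient force balances both:
(1/ρ)|∂P/∂n| = fV + V²/R  →  V² + fR·V − fR·V_g = 0
With fR = 1.01×10⁻⁴ × 1413×10³ m = 143 m/s:
V = [−fR + √((fR)² + 4 fR V_g)]/2 = [−143 + √(143² + 4×143×23)]/2 = 20.2 m/s
Subgeostrophic (V < V_g = 23 m/s), as expected around a low.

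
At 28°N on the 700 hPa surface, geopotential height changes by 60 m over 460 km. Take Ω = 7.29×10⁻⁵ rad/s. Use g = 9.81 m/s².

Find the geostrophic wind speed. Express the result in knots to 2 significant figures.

36 knots

Coriolis parameter at 28°N:
f = 2Ω sin φ = 2 × 7.29×10⁻⁵ × sin 28° = 6.84×10⁻⁵ s⁻¹
Height gradient: |∂Z/∂n| = 60 m / 460000 m = 1.30×10⁻⁴
On a pressure surface, geostrophic balance gives V_g = (g/f)|∂Z/∂n|:
V_g = 9.81 × 1.30×10⁻⁴ / 6.84×10⁻⁵ = 18.7 m/s
Converting: 18.7 m/s × 1.944 = 36 knots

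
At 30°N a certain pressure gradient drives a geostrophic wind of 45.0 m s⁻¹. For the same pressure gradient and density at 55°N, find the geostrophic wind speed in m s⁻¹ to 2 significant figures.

With the same pressure gradient and density, V_g ∝ 1/f ∝ 1/sin φ.
V₂ = V₁ · sin φ₁ / sin φ₂ = 45.0 × sin 30° / sin 55°
V₂ = 45.0 × 0.5000/0.8192 = 27 m s⁻¹

27 m s⁻¹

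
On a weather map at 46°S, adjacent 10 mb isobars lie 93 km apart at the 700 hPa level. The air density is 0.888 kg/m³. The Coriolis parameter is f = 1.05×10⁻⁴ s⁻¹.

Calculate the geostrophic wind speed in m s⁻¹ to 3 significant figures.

Pressure gradient: |∂P/∂n| = 1000 Pa / 93000 m = 1.08×10⁻² Pa/m
Geostrophic balance (pressure-gradient force = Coriolis force):
V_g = (1/(fρ)) |∂P/∂n| = 1.08×10⁻² / (1.05×10⁻⁴ × 0.888) = 115 m/s

115 m s⁻¹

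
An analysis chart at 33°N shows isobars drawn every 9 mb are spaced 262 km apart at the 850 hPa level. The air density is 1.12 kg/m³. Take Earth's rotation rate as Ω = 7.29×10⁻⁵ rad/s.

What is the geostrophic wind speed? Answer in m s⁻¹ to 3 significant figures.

Coriolis parameter at 33°N:
f = 2Ω sin φ = 2 × 7.29×10⁻⁵ × sin 33° = 7.94×10⁻⁵ s⁻¹
Pressure gradient: |∂P/∂n| = 900 Pa / 262000 m = 3.44×10⁻³ Pa/m
Geostrophic balance (pressure-gradient force = Coriolis force):
V_g = (1/(fρ)) |∂P/∂n| = 3.44×10⁻³ / (7.94×10⁻⁵ × 1.12) = 38.6 m/s

38.6 m s⁻¹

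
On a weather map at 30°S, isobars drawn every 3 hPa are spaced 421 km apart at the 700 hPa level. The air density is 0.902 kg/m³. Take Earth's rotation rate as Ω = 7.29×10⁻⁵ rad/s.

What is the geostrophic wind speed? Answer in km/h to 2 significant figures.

39 km/h

Coriolis parameter at 30°S:
f = 2Ω sin φ = 2 × 7.29×10⁻⁵ × sin 30° = 7.29×10⁻⁵ s⁻¹
Pressure gradient: |∂P/∂n| = 300 Pa / 421000 m = 7.13×10⁻⁴ Pa/m
Geostrophic balance (pressure-gradient force = Coriolis force):
V_g = (1/(fρ)) |∂P/∂n| = 7.13×10⁻⁴ / (7.29×10⁻⁵ × 0.902) = 10.8 m/s
Converting: 10.8 m/s × 3.6 = 39 km/h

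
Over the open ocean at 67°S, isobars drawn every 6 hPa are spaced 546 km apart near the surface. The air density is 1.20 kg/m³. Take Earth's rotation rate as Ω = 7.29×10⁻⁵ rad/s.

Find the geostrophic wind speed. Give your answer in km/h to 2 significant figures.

Coriolis parameter at 67°S:
f = 2Ω sin φ = 2 × 7.29×10⁻⁵ × sin 67° = 1.34×10⁻⁴ s⁻¹
Pressure gradient: |∂P/∂n| = 600 Pa / 546000 m = 1.10×10⁻³ Pa/m
Geostrophic balance (pressure-gradient force = Coriolis force):
V_g = (1/(fρ)) |∂P/∂n| = 1.10×10⁻³ / (1.34×10⁻⁴ × 1.20) = 6.82 m/s
Converting: 6.82 m/s × 3.6 = 25 km/h

25 km/h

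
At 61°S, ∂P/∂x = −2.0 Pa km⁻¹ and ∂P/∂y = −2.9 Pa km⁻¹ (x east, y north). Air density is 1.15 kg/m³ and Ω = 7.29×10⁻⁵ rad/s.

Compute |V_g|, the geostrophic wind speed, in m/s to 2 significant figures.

24 m/s

Coriolis parameter at 61°S:
f = 2Ω sin φ = 2 × 7.29×10⁻⁵ × sin 61° = 1.28×10⁻⁴ s⁻¹
In the Southern Hemisphere f is negative: f = −1.28×10⁻⁴ s⁻¹.
Component geostrophic relations (x east, y north):
u_g = −(1/(fρ)) ∂P/∂y,  v_g = (1/(fρ)) ∂P/∂x
u_g = −(−2.9×10⁻³)/(−1.28×10⁻⁴ × 1.15) = −19.8 m/s;  v_g = (−2.0×10⁻³)/(−1.28×10⁻⁴ × 1.15) = 13.6 m/s
|V_g| = √(u_g² + v_g²) = 24.0 m/s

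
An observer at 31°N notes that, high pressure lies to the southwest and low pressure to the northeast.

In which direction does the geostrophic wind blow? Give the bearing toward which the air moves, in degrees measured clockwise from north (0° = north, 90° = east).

The pressure-gradient force points toward the northeast (bearing 045°).
Geostrophic balance: in the Northern Hemisphere the Coriolis force deflects motion to the right, so the geostrophic wind blows 90° to the right of the pressure-gradient force (low pressure on the left).
Rotating 045° by 90° clockwise gives 135° — the wind blows toward the southeast.

135°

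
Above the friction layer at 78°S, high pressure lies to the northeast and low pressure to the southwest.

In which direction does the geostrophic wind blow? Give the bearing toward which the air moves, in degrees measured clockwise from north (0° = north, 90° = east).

135°

The pressure-gradient force points toward the southwest (bearing 225°).
Geostrophic balance: in the Southern Hemisphere the Coriolis force deflects motion to the left, so the geostrophic wind blows 90° to the left of the pressure-gradient force (low pressure on the right).
Rotating 225° by 90° counterclockwise gives 135° — the wind blows toward the southeast.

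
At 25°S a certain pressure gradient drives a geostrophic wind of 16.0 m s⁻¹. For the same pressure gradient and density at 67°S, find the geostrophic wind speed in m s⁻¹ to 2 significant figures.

7.3 m s⁻¹

With the same pressure gradient and density, V_g ∝ 1/f ∝ 1/sin φ.
V₂ = V₁ · sin φ₁ / sin φ₂ = 16.0 × sin 25° / sin 67°
V₂ = 16.0 × 0.4226/0.9205 = 7.3 m s⁻¹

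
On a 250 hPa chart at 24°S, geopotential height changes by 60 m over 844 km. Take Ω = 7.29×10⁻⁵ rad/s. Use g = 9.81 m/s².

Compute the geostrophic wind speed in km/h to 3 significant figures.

42.3 km/h

Coriolis parameter at 24°S:
f = 2Ω sin φ = 2 × 7.29×10⁻⁵ × sin 24° = 5.93×10⁻⁵ s⁻¹
Height gradient: |∂Z/∂n| = 60 m / 844000 m = 7.11×10⁻⁵
On a pressure surface, geostrophic balance gives V_g = (g/f)|∂Z/∂n|:
V_g = 9.81 × 7.11×10⁻⁵ / 5.93×10⁻⁵ = 11.8 m/s
Converting: 11.8 m/s × 3.6 = 42.3 km/h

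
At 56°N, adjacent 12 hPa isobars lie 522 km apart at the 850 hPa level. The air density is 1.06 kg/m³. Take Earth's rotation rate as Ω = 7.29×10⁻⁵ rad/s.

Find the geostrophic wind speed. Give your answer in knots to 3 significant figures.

Coriolis parameter at 56°N:
f = 2Ω sin φ = 2 × 7.29×10⁻⁵ × sin 56° = 1.21×10⁻⁴ s⁻¹
Pressure gradient: |∂P/∂n| = 1200 Pa / 522000 m = 2.30×10⁻³ Pa/m
Geostrophic balance (pressure-gradient force = Coriolis force):
V_g = (1/(fρ)) |∂P/∂n| = 2.30×10⁻³ / (1.21×10⁻⁴ × 1.06) = 17.9 m/s
Converting: 17.9 m/s × 1.944 = 34.9 knots

34.9 knots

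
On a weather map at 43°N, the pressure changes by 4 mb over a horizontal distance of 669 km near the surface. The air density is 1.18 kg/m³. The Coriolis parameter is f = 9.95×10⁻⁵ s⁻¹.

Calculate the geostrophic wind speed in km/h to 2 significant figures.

Pressure gradient: |∂P/∂n| = 400 Pa / 669000 m = 5.98×10⁻⁴ Pa/m
Geostrophic balance (pressure-gradient force = Coriolis force):
V_g = (1/(fρ)) |∂P/∂n| = 5.98×10⁻⁴ / (9.95×10⁻⁵ × 1.18) = 5.09 m/s
Converting: 5.09 m/s × 3.6 = 18 km/h

18 km/h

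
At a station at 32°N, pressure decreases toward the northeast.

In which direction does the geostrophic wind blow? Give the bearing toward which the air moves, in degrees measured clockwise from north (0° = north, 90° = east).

The pressure-gradient force points toward the northeast (bearing 045°).
Geostrophic balance: in the Northern Hemisphere the Coriolis force deflects motion to the right, so the geostrophic wind blows 90° to the right of the pressure-gradient force (low pressure on the left).
Rotating 045° by 90° clockwise gives 135° — the wind blows toward the southeast.

135°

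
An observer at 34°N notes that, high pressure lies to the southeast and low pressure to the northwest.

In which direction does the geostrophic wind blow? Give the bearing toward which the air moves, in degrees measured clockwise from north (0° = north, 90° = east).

045°

The pressure-gradient force points toward the northwest (bearing 315°).
Geostrophic balance: in the Northern Hemisphere the Coriolis force deflects motion to the right, so the geostrophic wind blows 90° to the right of the pressure-gradient force (low pressure on the left).
Rotating 315° by 90° clockwise gives 045° — the wind blows toward the northeast.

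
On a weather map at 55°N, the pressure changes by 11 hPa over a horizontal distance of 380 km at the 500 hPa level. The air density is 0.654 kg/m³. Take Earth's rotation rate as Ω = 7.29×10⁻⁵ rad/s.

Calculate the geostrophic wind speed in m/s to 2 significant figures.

Coriolis parameter at 55°N:
f = 2Ω sin φ = 2 × 7.29×10⁻⁵ × sin 55° = 1.19×10⁻⁴ s⁻¹
Pressure gradient: |∂P/∂n| = 1100 Pa / 380000 m = 2.89×10⁻³ Pa/m
Geostrophic balance (pressure-gradient force = Coriolis force):
V_g = (1/(fρ)) |∂P/∂n| = 2.89×10⁻³ / (1.19×10⁻⁴ × 0.654) = 37.1 m/s

37 m/s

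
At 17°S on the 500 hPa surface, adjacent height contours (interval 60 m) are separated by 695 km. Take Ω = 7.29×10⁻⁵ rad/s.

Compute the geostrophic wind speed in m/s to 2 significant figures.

20 m/s

Coriolis parameter at 17°S:
f = 2Ω sin φ = 2 × 7.29×10⁻⁵ × sin 17° = 4.26×10⁻⁵ s⁻¹
Height gradient: |∂Z/∂n| = 60 m / 695000 m = 8.63×10⁻⁵
On a pressure surface, geostrophic balance gives V_g = (g/f)|∂Z/∂n|:
V_g = 9.81 × 8.63×10⁻⁵ / 4.26×10⁻⁵ = 19.9 m/s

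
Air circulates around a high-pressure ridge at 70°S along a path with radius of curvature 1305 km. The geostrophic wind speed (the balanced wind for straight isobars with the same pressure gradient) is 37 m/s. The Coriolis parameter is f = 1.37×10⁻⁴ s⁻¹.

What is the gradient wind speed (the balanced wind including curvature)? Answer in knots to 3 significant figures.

Around a high, pressure-gradient force acts outward with centrifugal, so Coriolis balances both:
fV = (1/ρ)|∂P/∂n| + V²/R  →  V² − fR·V + fR·V_g = 0
With fR = 1.37×10⁻⁴ × 1305×10³ m = 179 m/s:
V = [fR − √((fR)² − 4 fR V_g)]/2 = [179 − √(179² − 4×179×37)]/2 = 52.3 m/s
Supergeostrophic (V > V_g = 37 m/s), as expected around a high.
Converting: 52.3 m/s × 1.944 = 102 knots

102 knots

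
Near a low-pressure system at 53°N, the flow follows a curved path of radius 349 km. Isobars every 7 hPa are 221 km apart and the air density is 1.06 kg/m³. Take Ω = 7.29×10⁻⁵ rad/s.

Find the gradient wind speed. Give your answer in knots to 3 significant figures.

Coriolis parameter at 53°N:
f = 2Ω sin φ = 2 × 7.29×10⁻⁵ × sin 53° = 1.16×10⁻⁴ s⁻¹
Pressure gradient: |∂P/∂n| = 700 Pa / 221000 m = 3.17×10⁻³ Pa/m
Geostrophic speed: V_g = |∂P/∂n|/(fρ) = 3.17×10⁻³/(1.16×10⁻⁴ × 1.06) = 25.7 m/s
Around a low, centrifugal force acts outward with Coriolis, so pressure-gradient force balances both:
(1/ρ)|∂P/∂n| = fV + V²/R  →  V² + fR·V − fR·V_g = 0
With fR = 1.16×10⁻⁴ × 349×10³ m = 40.6 m/s:
V = [−fR + √((fR)² + 4 fR V_g)]/2 = [−40.6 + √(40.6² + 4×40.6×25.7)]/2 = 17.8 m/s
Subgeostrophic (V < V_g = 25.7 m/s), as expected around a low.
Converting: 17.8 m/s × 1.944 = 34.7 knots

34.7 knots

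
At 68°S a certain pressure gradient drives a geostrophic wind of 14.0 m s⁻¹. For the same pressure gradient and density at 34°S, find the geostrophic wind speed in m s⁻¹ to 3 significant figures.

23.2 m s⁻¹

With the same pressure gradient and density, V_g ∝ 1/f ∝ 1/sin φ.
V₂ = V₁ · sin φ₁ / sin φ₂ = 14.0 × sin 68° / sin 34°
V₂ = 14.0 × 0.9272/0.5592 = 23.2 m s⁻¹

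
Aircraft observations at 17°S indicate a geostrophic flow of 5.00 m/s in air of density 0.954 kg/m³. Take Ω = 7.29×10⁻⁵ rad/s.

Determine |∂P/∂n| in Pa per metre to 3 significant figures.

Coriolis parameter at 17°S:
f = 2Ω sin φ = 2 × 7.29×10⁻⁵ × sin 17° = 4.26×10⁻⁵ s⁻¹
Geostrophic balance rearranged: |∂P/∂n| = f ρ V_g
|∂P/∂n| = 4.26×10⁻⁵ × 0.954 × 5.00 = 2.03×10⁻⁴ Pa/m

2.03×10⁻⁴ Pa/m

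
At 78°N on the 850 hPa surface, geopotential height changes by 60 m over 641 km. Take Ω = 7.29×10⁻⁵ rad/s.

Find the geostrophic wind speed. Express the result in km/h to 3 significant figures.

Coriolis parameter at 78°N:
f = 2Ω sin φ = 2 × 7.29×10⁻⁵ × sin 78° = 1.43×10⁻⁴ s⁻¹
Height gradient: |∂Z/∂n| = 60 m / 641000 m = 9.36×10⁻⁵
On a pressure surface, geostrophic balance gives V_g = (g/f)|∂Z/∂n|:
V_g = 9.81 × 9.36×10⁻⁵ / 1.43×10⁻⁴ = 6.44 m/s
Converting: 6.44 m/s × 3.6 = 23.2 km/h

23.2 km/h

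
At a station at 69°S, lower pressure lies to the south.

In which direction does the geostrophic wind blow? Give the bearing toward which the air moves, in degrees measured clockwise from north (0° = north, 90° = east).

090°

The pressure-gradient force points toward the south (bearing 180°).
Geostrophic balance: in the Southern Hemisphere the Coriolis force deflects motion to the left, so the geostrophic wind blows 90° to the left of the pressure-gradient force (low pressure on the right).
Rotating 180° by 90° counterclockwise gives 090° — the wind blows toward the east.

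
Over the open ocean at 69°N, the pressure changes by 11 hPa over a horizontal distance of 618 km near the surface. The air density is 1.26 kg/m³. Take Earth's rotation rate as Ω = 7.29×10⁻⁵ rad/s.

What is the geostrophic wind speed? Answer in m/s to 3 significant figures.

Coriolis parameter at 69°N:
f = 2Ω sin φ = 2 × 7.29×10⁻⁵ × sin 69° = 1.36×10⁻⁴ s⁻¹
Pressure gradient: |∂P/∂n| = 1100 Pa / 618000 m = 1.78×10⁻³ Pa/m
Geostrophic balance (pressure-gradient force = Coriolis force):
V_g = (1/(fρ)) |∂P/∂n| = 1.78×10⁻³ / (1.36×10⁻⁴ × 1.26) = 10.4 m/s

10.4 m/s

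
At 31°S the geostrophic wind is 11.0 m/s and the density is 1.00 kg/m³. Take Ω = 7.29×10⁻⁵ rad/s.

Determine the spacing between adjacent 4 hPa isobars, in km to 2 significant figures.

480 km

Coriolis parameter at 31°S:
f = 2Ω sin φ = 2 × 7.29×10⁻⁵ × sin 31° = 7.51×10⁻⁵ s⁻¹
Geostrophic balance rearranged: |∂P/∂n| = f ρ V_g
|∂P/∂n| = 7.51×10⁻⁵ × 1.00 × 11.0 = 8.26×10⁻⁴ Pa/m
Isobar spacing: Δn = ΔP/|∂P/∂n| = 400 Pa / 8.26×10⁻⁴ Pa/m = 484251 m ≈ 480 km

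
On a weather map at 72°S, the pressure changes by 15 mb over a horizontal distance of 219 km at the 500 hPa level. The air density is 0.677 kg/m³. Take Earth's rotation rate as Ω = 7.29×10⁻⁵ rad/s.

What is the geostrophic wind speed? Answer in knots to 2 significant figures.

Coriolis parameter at 72°S:
f = 2Ω sin φ = 2 × 7.29×10⁻⁵ × sin 72° = 1.39×10⁻⁴ s⁻¹
Pressure gradient: |∂P/∂n| = 1500 Pa / 219000 m = 6.85×10⁻³ Pa/m
Geostrophic balance (pressure-gradient force = Coriolis force):
V_g = (1/(fρ)) |∂P/∂n| = 6.85×10⁻³ / (1.39×10⁻⁴ × 0.677) = 73.0 m/s
Converting: 73.0 m/s × 1.944 = 140 knots

140 knots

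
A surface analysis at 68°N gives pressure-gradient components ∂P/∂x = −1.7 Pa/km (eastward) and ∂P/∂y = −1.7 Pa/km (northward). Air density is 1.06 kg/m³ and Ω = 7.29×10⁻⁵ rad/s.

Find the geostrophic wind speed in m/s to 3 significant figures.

Coriolis parameter at 68°N:
f = 2Ω sin φ = 2 × 7.29×10⁻⁵ × sin 68° = 1.35×10⁻⁴ s⁻¹
Component geostrophic relations (x east, y north):
u_g = −(1/(fρ)) ∂P/∂y,  v_g = (1/(fρ)) ∂P/∂x
u_g = −(−1.7×10⁻³)/(1.35×10⁻⁴ × 1.06) = 11.9 m/s;  v_g = (−1.7×10⁻³)/(1.35×10⁻⁴ × 1.06) = −11.9 m/s
|V_g| = √(u_g² + v_g²) = 16.8 m/s

16.8 m/s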